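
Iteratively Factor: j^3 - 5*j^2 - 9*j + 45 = (j + 3)*(j^2 - 8*j + 15) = (j - 3)*(j + 3)*(j - 5)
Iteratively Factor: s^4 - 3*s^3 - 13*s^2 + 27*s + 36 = (s + 1)*(s^3 - 4*s^2 - 9*s + 36) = (s + 1)*(s + 3)*(s^2 - 7*s + 12) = (s - 4)*(s + 1)*(s + 3)*(s - 3)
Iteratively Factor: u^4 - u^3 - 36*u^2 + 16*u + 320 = (u - 5)*(u^3 + 4*u^2 - 16*u - 64) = (u - 5)*(u + 4)*(u^2 - 16) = (u - 5)*(u - 4)*(u + 4)*(u + 4)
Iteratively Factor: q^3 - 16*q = (q + 4)*(q^2 - 4*q) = q*(q + 4)*(q - 4)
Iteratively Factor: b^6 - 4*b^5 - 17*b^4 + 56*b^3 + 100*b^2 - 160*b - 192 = (b + 2)*(b^5 - 6*b^4 - 5*b^3 + 66*b^2 - 32*b - 96) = (b - 4)*(b + 2)*(b^4 - 2*b^3 - 13*b^2 + 14*b + 24) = (b - 4)*(b - 2)*(b + 2)*(b^3 - 13*b - 12) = (b - 4)*(b - 2)*(b + 1)*(b + 2)*(b^2 - b - 12) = (b - 4)^2*(b - 2)*(b + 1)*(b + 2)*(b + 3)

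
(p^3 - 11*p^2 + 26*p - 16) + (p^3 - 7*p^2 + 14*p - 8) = 2*p^3 - 18*p^2 + 40*p - 24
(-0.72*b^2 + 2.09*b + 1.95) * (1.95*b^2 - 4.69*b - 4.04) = -1.404*b^4 + 7.4523*b^3 - 3.0908*b^2 - 17.5891*b - 7.878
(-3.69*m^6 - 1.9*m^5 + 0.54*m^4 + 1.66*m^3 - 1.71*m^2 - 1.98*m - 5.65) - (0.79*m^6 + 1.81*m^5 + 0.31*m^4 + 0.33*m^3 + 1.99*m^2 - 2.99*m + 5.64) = -4.48*m^6 - 3.71*m^5 + 0.23*m^4 + 1.33*m^3 - 3.7*m^2 + 1.01*m - 11.29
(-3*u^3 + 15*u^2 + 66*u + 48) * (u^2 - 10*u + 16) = -3*u^5 + 45*u^4 - 132*u^3 - 372*u^2 + 576*u + 768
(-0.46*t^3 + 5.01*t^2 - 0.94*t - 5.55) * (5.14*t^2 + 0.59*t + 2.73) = -2.3644*t^5 + 25.48*t^4 - 3.1315*t^3 - 15.4043*t^2 - 5.8407*t - 15.1515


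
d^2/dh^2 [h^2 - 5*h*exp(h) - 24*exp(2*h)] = -5*h*exp(h) - 96*exp(2*h) - 10*exp(h) + 2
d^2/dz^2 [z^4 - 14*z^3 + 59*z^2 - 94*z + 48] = 12*z^2 - 84*z + 118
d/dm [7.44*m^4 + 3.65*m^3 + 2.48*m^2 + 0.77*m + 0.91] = 29.76*m^3 + 10.95*m^2 + 4.96*m + 0.77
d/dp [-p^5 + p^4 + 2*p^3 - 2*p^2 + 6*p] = -5*p^4 + 4*p^3 + 6*p^2 - 4*p + 6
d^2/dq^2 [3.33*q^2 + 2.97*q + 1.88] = 6.66000000000000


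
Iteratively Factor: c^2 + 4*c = (c)*(c + 4)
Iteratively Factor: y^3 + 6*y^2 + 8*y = (y)*(y^2 + 6*y + 8) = y*(y + 2)*(y + 4)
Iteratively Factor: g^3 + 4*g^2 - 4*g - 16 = (g - 2)*(g^2 + 6*g + 8) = (g - 2)*(g + 2)*(g + 4)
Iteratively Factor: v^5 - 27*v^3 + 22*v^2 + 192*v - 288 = (v - 3)*(v^4 + 3*v^3 - 18*v^2 - 32*v + 96) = (v - 3)*(v + 4)*(v^3 - v^2 - 14*v + 24) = (v - 3)^2*(v + 4)*(v^2 + 2*v - 8) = (v - 3)^2*(v + 4)^2*(v - 2)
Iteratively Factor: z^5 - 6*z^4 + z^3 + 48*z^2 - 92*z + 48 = (z - 2)*(z^4 - 4*z^3 - 7*z^2 + 34*z - 24) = (z - 2)^2*(z^3 - 2*z^2 - 11*z + 12) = (z - 2)^2*(z + 3)*(z^2 - 5*z + 4) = (z - 2)^2*(z - 1)*(z + 3)*(z - 4)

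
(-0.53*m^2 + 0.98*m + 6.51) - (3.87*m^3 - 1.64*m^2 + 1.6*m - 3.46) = -3.87*m^3 + 1.11*m^2 - 0.62*m + 9.97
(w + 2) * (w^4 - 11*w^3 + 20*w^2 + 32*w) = w^5 - 9*w^4 - 2*w^3 + 72*w^2 + 64*w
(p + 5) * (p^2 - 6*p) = p^3 - p^2 - 30*p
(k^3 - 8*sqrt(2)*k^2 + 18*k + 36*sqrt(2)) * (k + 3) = k^4 - 8*sqrt(2)*k^3 + 3*k^3 - 24*sqrt(2)*k^2 + 18*k^2 + 36*sqrt(2)*k + 54*k + 108*sqrt(2)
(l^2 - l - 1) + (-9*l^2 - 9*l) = -8*l^2 - 10*l - 1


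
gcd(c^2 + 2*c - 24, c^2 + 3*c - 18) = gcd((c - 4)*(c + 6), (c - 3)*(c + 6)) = c + 6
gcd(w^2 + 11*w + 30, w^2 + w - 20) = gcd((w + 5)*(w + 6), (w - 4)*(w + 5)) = w + 5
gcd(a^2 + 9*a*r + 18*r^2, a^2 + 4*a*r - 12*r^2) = a + 6*r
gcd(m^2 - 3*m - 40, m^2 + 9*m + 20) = m + 5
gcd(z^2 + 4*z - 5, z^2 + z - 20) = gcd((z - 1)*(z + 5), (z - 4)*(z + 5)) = z + 5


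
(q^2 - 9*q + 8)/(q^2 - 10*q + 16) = (q - 1)/(q - 2)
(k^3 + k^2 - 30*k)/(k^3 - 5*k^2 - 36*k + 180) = k/(k - 6)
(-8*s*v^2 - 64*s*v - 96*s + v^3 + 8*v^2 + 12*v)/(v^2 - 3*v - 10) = (-8*s*v - 48*s + v^2 + 6*v)/(v - 5)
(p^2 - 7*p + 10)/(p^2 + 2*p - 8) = (p - 5)/(p + 4)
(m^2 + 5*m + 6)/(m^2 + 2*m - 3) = (m + 2)/(m - 1)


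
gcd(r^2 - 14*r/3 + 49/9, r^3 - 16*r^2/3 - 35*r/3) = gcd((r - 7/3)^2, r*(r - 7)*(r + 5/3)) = 1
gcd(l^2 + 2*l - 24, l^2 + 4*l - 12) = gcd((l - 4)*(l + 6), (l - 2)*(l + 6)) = l + 6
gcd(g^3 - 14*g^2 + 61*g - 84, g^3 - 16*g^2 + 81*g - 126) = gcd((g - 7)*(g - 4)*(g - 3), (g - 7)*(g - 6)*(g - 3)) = g^2 - 10*g + 21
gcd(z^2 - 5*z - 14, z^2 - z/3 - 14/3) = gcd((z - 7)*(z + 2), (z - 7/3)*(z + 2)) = z + 2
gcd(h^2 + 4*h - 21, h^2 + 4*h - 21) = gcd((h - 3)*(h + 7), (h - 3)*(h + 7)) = h^2 + 4*h - 21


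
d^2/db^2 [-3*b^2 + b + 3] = -6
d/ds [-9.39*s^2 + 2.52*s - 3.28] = 2.52 - 18.78*s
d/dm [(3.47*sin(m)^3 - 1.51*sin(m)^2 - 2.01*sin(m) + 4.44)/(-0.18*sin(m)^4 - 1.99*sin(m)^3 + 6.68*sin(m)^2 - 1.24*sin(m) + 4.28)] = (0.6246*sin(m)^6 - 0.543599999999998*sin(m)^5 + 19.0893*sin(m)^4 - 13.4086*sin(m)^3 + 86.3608*sin(m)^2 - 72.244*sin(m) - 3.0972)*cos(m)/(0.0324*sin(m)^8 + 0.7164*sin(m)^7 + 1.5553*sin(m)^6 - 26.14*sin(m)^5 + 48.0168*sin(m)^4 - 33.6008*sin(m)^3 + 58.7184*sin(m)^2 - 10.6144*sin(m) + 18.3184)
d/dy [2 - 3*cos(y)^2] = 3*sin(2*y)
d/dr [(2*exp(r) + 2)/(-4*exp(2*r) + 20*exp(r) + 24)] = exp(r)/(2*(exp(2*r) - 12*exp(r) + 36))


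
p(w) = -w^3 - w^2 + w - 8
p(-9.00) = 631.00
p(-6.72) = 243.59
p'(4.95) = -82.41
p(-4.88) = 79.52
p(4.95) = -148.84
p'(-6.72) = -121.04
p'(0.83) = -2.73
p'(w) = -3*w^2 - 2*w + 1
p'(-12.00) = -407.00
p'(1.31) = -6.77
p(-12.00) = 1564.00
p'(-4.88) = -60.68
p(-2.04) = -5.71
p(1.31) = -10.65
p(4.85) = -140.76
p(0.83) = -8.43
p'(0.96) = -3.68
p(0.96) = -8.85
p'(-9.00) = -224.00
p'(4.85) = -79.27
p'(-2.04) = -7.40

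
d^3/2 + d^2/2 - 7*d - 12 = (d/2 + 1)*(d - 4)*(d + 3)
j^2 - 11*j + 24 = (j - 8)*(j - 3)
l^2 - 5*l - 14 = (l - 7)*(l + 2)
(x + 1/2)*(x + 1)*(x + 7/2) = x^3 + 5*x^2 + 23*x/4 + 7/4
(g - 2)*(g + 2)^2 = g^3 + 2*g^2 - 4*g - 8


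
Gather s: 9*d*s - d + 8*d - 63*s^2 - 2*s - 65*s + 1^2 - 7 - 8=7*d - 63*s^2 + s*(9*d - 67) - 14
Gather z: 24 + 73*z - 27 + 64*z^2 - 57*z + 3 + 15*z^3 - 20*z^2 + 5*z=15*z^3 + 44*z^2 + 21*z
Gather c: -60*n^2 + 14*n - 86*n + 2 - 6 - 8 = -60*n^2 - 72*n - 12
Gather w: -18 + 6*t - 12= 6*t - 30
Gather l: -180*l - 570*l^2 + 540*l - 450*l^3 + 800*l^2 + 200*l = -450*l^3 + 230*l^2 + 560*l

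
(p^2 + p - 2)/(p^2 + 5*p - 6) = (p + 2)/(p + 6)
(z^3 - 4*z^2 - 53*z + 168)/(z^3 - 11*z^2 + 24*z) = (z + 7)/z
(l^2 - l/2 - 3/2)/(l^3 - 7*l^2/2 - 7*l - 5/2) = (2*l - 3)/(2*l^2 - 9*l - 5)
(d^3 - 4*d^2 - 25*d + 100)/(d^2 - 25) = d - 4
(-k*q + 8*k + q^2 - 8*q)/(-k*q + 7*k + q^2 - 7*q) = (q - 8)/(q - 7)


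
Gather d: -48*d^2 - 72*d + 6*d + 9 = -48*d^2 - 66*d + 9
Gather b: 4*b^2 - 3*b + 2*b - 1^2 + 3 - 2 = 4*b^2 - b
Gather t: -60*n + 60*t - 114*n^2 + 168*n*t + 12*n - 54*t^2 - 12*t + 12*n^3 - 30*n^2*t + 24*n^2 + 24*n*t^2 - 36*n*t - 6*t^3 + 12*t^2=12*n^3 - 90*n^2 - 48*n - 6*t^3 + t^2*(24*n - 42) + t*(-30*n^2 + 132*n + 48)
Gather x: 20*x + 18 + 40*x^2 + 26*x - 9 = 40*x^2 + 46*x + 9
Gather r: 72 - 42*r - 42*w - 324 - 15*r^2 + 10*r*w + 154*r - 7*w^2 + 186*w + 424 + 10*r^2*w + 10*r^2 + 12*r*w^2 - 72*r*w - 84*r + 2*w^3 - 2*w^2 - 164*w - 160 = r^2*(10*w - 5) + r*(12*w^2 - 62*w + 28) + 2*w^3 - 9*w^2 - 20*w + 12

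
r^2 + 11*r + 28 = (r + 4)*(r + 7)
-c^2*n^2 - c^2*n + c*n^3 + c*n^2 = n*(-c + n)*(c*n + c)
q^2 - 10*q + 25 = (q - 5)^2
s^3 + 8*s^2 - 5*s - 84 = (s - 3)*(s + 4)*(s + 7)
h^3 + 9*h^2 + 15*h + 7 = (h + 1)^2*(h + 7)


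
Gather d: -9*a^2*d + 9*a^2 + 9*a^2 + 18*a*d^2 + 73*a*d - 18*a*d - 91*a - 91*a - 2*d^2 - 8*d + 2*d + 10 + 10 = 18*a^2 - 182*a + d^2*(18*a - 2) + d*(-9*a^2 + 55*a - 6) + 20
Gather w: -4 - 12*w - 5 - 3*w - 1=-15*w - 10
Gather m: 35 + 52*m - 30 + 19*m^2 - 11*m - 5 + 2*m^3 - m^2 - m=2*m^3 + 18*m^2 + 40*m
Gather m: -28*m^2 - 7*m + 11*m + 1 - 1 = -28*m^2 + 4*m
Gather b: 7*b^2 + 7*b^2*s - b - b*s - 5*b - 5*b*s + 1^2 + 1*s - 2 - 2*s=b^2*(7*s + 7) + b*(-6*s - 6) - s - 1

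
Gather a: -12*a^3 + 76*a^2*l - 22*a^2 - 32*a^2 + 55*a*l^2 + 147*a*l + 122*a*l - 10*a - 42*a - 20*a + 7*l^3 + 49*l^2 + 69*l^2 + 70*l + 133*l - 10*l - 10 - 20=-12*a^3 + a^2*(76*l - 54) + a*(55*l^2 + 269*l - 72) + 7*l^3 + 118*l^2 + 193*l - 30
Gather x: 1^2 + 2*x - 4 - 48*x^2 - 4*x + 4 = -48*x^2 - 2*x + 1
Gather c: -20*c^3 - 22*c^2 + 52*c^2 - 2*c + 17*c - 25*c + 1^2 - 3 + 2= -20*c^3 + 30*c^2 - 10*c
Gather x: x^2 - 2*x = x^2 - 2*x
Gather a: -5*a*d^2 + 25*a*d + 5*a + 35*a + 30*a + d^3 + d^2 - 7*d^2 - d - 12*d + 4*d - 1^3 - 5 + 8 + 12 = a*(-5*d^2 + 25*d + 70) + d^3 - 6*d^2 - 9*d + 14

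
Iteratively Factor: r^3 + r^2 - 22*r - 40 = (r + 4)*(r^2 - 3*r - 10) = (r + 2)*(r + 4)*(r - 5)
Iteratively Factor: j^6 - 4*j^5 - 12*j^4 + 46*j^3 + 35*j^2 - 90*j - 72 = (j - 3)*(j^5 - j^4 - 15*j^3 + j^2 + 38*j + 24) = (j - 3)*(j + 1)*(j^4 - 2*j^3 - 13*j^2 + 14*j + 24) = (j - 3)*(j - 2)*(j + 1)*(j^3 - 13*j - 12) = (j - 3)*(j - 2)*(j + 1)*(j + 3)*(j^2 - 3*j - 4) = (j - 4)*(j - 3)*(j - 2)*(j + 1)*(j + 3)*(j + 1)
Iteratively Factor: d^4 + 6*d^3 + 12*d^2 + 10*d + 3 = (d + 1)*(d^3 + 5*d^2 + 7*d + 3) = (d + 1)*(d + 3)*(d^2 + 2*d + 1) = (d + 1)^2*(d + 3)*(d + 1)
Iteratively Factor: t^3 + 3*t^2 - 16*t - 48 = (t + 4)*(t^2 - t - 12) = (t - 4)*(t + 4)*(t + 3)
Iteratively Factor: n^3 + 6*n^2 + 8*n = (n + 2)*(n^2 + 4*n) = (n + 2)*(n + 4)*(n)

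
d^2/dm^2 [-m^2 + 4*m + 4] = -2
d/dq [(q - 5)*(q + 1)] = 2*q - 4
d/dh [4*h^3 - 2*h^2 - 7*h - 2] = 12*h^2 - 4*h - 7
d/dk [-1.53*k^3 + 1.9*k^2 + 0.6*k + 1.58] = -4.59*k^2 + 3.8*k + 0.6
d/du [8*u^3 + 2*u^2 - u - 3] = 24*u^2 + 4*u - 1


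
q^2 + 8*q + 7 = (q + 1)*(q + 7)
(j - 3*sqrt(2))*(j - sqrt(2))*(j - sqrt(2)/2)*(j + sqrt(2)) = j^4 - 7*sqrt(2)*j^3/2 + j^2 + 7*sqrt(2)*j - 6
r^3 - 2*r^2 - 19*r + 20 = (r - 5)*(r - 1)*(r + 4)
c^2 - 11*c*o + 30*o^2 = (c - 6*o)*(c - 5*o)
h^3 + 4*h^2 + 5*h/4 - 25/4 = (h - 1)*(h + 5/2)^2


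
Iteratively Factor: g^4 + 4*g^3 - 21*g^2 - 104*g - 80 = (g + 4)*(g^3 - 21*g - 20) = (g - 5)*(g + 4)*(g^2 + 5*g + 4) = (g - 5)*(g + 4)^2*(g + 1)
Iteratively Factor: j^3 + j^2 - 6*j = (j + 3)*(j^2 - 2*j) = (j - 2)*(j + 3)*(j)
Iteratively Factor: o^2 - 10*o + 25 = (o - 5)*(o - 5)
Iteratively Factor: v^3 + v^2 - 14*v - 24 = (v + 3)*(v^2 - 2*v - 8) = (v + 2)*(v + 3)*(v - 4)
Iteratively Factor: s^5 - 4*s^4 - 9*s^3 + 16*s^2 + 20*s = (s)*(s^4 - 4*s^3 - 9*s^2 + 16*s + 20) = s*(s + 2)*(s^3 - 6*s^2 + 3*s + 10) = s*(s - 5)*(s + 2)*(s^2 - s - 2) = s*(s - 5)*(s - 2)*(s + 2)*(s + 1)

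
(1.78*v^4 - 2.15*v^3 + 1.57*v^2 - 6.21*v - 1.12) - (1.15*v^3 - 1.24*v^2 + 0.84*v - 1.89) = 1.78*v^4 - 3.3*v^3 + 2.81*v^2 - 7.05*v + 0.77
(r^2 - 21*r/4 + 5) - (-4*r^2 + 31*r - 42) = 5*r^2 - 145*r/4 + 47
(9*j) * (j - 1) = 9*j^2 - 9*j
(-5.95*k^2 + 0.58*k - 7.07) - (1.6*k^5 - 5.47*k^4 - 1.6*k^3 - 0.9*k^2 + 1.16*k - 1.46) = -1.6*k^5 + 5.47*k^4 + 1.6*k^3 - 5.05*k^2 - 0.58*k - 5.61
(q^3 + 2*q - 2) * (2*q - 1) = 2*q^4 - q^3 + 4*q^2 - 6*q + 2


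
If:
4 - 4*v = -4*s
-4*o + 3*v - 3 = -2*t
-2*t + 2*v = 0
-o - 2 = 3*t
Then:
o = -19/17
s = -22/17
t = -5/17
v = -5/17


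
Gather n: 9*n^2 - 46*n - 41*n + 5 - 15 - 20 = 9*n^2 - 87*n - 30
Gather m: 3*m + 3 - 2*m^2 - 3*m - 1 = 2 - 2*m^2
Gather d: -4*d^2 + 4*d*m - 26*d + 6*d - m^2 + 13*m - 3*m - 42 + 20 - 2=-4*d^2 + d*(4*m - 20) - m^2 + 10*m - 24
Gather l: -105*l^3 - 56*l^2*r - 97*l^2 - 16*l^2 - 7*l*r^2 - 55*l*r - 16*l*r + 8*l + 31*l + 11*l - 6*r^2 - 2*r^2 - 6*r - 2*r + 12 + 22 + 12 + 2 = -105*l^3 + l^2*(-56*r - 113) + l*(-7*r^2 - 71*r + 50) - 8*r^2 - 8*r + 48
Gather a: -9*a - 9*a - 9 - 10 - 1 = -18*a - 20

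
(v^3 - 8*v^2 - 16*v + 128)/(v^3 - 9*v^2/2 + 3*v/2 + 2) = 2*(v^2 - 4*v - 32)/(2*v^2 - v - 1)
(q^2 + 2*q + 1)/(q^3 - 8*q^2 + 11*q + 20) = (q + 1)/(q^2 - 9*q + 20)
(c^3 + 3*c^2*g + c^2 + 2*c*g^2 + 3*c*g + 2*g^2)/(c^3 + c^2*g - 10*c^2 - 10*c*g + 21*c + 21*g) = (c^2 + 2*c*g + c + 2*g)/(c^2 - 10*c + 21)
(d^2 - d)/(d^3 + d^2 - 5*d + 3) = d/(d^2 + 2*d - 3)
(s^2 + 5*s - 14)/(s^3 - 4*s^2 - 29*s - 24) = (-s^2 - 5*s + 14)/(-s^3 + 4*s^2 + 29*s + 24)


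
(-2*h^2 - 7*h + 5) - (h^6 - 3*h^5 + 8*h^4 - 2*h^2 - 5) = -h^6 + 3*h^5 - 8*h^4 - 7*h + 10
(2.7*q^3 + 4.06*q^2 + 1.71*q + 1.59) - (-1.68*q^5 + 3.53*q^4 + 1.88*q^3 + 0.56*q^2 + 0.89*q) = 1.68*q^5 - 3.53*q^4 + 0.82*q^3 + 3.5*q^2 + 0.82*q + 1.59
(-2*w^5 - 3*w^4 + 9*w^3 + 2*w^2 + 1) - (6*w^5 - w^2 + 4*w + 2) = -8*w^5 - 3*w^4 + 9*w^3 + 3*w^2 - 4*w - 1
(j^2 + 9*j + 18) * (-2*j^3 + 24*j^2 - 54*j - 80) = -2*j^5 + 6*j^4 + 126*j^3 - 134*j^2 - 1692*j - 1440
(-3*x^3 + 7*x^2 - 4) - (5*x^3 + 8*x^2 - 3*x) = -8*x^3 - x^2 + 3*x - 4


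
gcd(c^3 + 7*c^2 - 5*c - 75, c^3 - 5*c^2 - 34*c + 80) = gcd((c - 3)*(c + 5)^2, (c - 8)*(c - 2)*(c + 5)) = c + 5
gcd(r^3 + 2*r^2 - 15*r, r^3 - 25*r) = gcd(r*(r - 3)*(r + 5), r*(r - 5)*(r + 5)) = r^2 + 5*r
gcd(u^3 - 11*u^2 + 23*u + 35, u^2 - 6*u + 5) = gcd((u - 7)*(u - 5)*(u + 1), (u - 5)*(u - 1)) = u - 5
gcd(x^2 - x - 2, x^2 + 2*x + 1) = x + 1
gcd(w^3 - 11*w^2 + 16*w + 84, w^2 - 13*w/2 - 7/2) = w - 7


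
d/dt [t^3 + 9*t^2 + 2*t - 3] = 3*t^2 + 18*t + 2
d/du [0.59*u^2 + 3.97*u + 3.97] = 1.18*u + 3.97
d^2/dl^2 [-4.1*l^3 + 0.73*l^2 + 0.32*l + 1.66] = 1.46 - 24.6*l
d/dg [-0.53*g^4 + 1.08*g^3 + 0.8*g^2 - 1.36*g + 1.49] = -2.12*g^3 + 3.24*g^2 + 1.6*g - 1.36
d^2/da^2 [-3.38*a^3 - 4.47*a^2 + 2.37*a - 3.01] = -20.28*a - 8.94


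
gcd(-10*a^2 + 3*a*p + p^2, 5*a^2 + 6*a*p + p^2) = 5*a + p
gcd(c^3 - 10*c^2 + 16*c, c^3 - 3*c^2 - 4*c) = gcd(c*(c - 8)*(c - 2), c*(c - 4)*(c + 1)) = c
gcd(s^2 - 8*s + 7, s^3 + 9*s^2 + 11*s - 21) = s - 1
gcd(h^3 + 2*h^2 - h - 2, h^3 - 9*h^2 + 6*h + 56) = h + 2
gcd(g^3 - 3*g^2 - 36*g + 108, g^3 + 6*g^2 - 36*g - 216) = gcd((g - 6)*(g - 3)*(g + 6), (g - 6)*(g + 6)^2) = g^2 - 36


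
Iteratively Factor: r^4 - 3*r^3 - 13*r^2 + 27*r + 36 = (r - 3)*(r^3 - 13*r - 12) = (r - 3)*(r + 1)*(r^2 - r - 12) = (r - 3)*(r + 1)*(r + 3)*(r - 4)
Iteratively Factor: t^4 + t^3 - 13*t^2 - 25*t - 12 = (t + 1)*(t^3 - 13*t - 12) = (t - 4)*(t + 1)*(t^2 + 4*t + 3) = (t - 4)*(t + 1)*(t + 3)*(t + 1)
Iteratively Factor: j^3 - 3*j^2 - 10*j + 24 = (j - 2)*(j^2 - j - 12) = (j - 4)*(j - 2)*(j + 3)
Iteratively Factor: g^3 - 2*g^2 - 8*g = (g)*(g^2 - 2*g - 8) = g*(g - 4)*(g + 2)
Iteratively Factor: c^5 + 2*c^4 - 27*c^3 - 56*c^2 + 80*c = (c + 4)*(c^4 - 2*c^3 - 19*c^2 + 20*c) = c*(c + 4)*(c^3 - 2*c^2 - 19*c + 20) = c*(c - 5)*(c + 4)*(c^2 + 3*c - 4) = c*(c - 5)*(c - 1)*(c + 4)*(c + 4)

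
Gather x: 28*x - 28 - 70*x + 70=42 - 42*x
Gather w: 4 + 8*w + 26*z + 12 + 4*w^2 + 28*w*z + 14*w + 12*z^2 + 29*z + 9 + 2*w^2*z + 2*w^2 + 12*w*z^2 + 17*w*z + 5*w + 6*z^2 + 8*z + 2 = w^2*(2*z + 6) + w*(12*z^2 + 45*z + 27) + 18*z^2 + 63*z + 27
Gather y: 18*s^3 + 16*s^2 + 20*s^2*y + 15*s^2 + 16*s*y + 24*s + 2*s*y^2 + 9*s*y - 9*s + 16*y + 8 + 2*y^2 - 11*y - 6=18*s^3 + 31*s^2 + 15*s + y^2*(2*s + 2) + y*(20*s^2 + 25*s + 5) + 2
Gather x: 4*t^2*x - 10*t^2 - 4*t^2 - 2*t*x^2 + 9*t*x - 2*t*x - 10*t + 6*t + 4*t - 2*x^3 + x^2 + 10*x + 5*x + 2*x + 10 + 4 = -14*t^2 - 2*x^3 + x^2*(1 - 2*t) + x*(4*t^2 + 7*t + 17) + 14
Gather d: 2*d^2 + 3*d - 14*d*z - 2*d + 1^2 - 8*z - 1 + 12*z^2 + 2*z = 2*d^2 + d*(1 - 14*z) + 12*z^2 - 6*z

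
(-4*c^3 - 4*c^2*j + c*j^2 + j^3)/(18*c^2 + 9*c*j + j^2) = (-4*c^3 - 4*c^2*j + c*j^2 + j^3)/(18*c^2 + 9*c*j + j^2)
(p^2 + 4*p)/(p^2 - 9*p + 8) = p*(p + 4)/(p^2 - 9*p + 8)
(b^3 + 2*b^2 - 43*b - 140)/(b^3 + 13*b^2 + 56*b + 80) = (b - 7)/(b + 4)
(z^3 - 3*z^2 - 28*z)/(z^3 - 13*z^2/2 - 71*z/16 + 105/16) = 16*z*(z + 4)/(16*z^2 + 8*z - 15)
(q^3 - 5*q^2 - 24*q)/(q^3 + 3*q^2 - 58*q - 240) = q*(q + 3)/(q^2 + 11*q + 30)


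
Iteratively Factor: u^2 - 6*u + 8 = (u - 4)*(u - 2)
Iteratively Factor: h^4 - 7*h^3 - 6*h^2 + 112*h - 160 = (h - 5)*(h^3 - 2*h^2 - 16*h + 32) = (h - 5)*(h + 4)*(h^2 - 6*h + 8) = (h - 5)*(h - 2)*(h + 4)*(h - 4)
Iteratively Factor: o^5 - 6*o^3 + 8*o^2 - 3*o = (o - 1)*(o^4 + o^3 - 5*o^2 + 3*o) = (o - 1)*(o + 3)*(o^3 - 2*o^2 + o) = (o - 1)^2*(o + 3)*(o^2 - o) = o*(o - 1)^2*(o + 3)*(o - 1)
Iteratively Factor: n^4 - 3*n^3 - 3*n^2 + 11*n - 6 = (n - 1)*(n^3 - 2*n^2 - 5*n + 6) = (n - 1)^2*(n^2 - n - 6) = (n - 3)*(n - 1)^2*(n + 2)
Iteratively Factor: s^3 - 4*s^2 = (s)*(s^2 - 4*s) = s*(s - 4)*(s)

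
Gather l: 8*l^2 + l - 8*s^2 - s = 8*l^2 + l - 8*s^2 - s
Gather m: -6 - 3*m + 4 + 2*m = -m - 2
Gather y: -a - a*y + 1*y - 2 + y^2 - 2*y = -a + y^2 + y*(-a - 1) - 2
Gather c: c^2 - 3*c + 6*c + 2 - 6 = c^2 + 3*c - 4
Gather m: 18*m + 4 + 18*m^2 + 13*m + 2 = 18*m^2 + 31*m + 6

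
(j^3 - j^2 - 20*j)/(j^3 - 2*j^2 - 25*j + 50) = j*(j + 4)/(j^2 + 3*j - 10)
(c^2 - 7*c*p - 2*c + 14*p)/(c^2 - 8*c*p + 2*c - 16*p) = (c^2 - 7*c*p - 2*c + 14*p)/(c^2 - 8*c*p + 2*c - 16*p)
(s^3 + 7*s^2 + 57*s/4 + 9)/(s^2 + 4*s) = s + 3 + 9/(4*s)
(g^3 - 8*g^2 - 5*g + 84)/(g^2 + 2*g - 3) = (g^2 - 11*g + 28)/(g - 1)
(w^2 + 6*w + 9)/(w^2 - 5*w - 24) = (w + 3)/(w - 8)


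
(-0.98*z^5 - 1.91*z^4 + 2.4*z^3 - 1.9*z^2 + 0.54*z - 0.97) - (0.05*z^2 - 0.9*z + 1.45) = -0.98*z^5 - 1.91*z^4 + 2.4*z^3 - 1.95*z^2 + 1.44*z - 2.42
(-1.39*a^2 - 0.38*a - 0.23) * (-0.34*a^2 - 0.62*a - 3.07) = 0.4726*a^4 + 0.991*a^3 + 4.5811*a^2 + 1.3092*a + 0.7061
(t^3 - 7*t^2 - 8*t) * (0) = 0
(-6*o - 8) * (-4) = 24*o + 32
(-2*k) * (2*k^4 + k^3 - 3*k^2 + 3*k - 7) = -4*k^5 - 2*k^4 + 6*k^3 - 6*k^2 + 14*k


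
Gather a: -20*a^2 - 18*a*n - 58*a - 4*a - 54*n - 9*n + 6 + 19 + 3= -20*a^2 + a*(-18*n - 62) - 63*n + 28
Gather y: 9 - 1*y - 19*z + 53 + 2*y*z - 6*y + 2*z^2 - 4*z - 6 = y*(2*z - 7) + 2*z^2 - 23*z + 56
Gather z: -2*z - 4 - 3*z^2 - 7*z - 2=-3*z^2 - 9*z - 6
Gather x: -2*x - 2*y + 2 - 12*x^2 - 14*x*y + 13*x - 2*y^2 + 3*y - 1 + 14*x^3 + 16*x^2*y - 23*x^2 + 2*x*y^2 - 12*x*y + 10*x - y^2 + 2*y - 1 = 14*x^3 + x^2*(16*y - 35) + x*(2*y^2 - 26*y + 21) - 3*y^2 + 3*y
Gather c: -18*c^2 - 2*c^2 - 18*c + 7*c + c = -20*c^2 - 10*c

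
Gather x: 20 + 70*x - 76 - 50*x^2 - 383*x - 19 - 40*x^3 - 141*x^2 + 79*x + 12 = -40*x^3 - 191*x^2 - 234*x - 63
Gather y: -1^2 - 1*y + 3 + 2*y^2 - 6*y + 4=2*y^2 - 7*y + 6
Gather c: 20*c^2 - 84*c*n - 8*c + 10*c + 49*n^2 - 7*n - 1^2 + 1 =20*c^2 + c*(2 - 84*n) + 49*n^2 - 7*n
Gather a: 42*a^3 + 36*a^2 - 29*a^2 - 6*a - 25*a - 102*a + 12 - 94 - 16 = 42*a^3 + 7*a^2 - 133*a - 98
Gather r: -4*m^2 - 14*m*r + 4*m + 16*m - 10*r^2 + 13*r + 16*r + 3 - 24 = -4*m^2 + 20*m - 10*r^2 + r*(29 - 14*m) - 21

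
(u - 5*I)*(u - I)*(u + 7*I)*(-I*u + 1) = -I*u^4 + 2*u^3 - 36*I*u^2 + 2*u - 35*I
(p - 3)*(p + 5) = p^2 + 2*p - 15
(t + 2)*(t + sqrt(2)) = t^2 + sqrt(2)*t + 2*t + 2*sqrt(2)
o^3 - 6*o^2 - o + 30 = (o - 5)*(o - 3)*(o + 2)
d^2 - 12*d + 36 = (d - 6)^2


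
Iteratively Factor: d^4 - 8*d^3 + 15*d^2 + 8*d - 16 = (d - 4)*(d^3 - 4*d^2 - d + 4) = (d - 4)*(d + 1)*(d^2 - 5*d + 4) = (d - 4)*(d - 1)*(d + 1)*(d - 4)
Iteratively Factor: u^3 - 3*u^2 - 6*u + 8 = (u + 2)*(u^2 - 5*u + 4) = (u - 4)*(u + 2)*(u - 1)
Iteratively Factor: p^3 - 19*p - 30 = (p - 5)*(p^2 + 5*p + 6) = (p - 5)*(p + 3)*(p + 2)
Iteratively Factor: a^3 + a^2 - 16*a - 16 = (a - 4)*(a^2 + 5*a + 4) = (a - 4)*(a + 1)*(a + 4)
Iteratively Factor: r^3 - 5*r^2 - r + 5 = (r - 1)*(r^2 - 4*r - 5) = (r - 5)*(r - 1)*(r + 1)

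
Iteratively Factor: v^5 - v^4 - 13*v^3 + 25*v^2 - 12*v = (v - 1)*(v^4 - 13*v^2 + 12*v) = (v - 3)*(v - 1)*(v^3 + 3*v^2 - 4*v) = (v - 3)*(v - 1)*(v + 4)*(v^2 - v) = v*(v - 3)*(v - 1)*(v + 4)*(v - 1)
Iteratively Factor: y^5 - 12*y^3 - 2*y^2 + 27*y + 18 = (y - 2)*(y^4 + 2*y^3 - 8*y^2 - 18*y - 9) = (y - 2)*(y + 1)*(y^3 + y^2 - 9*y - 9) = (y - 2)*(y + 1)^2*(y^2 - 9) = (y - 3)*(y - 2)*(y + 1)^2*(y + 3)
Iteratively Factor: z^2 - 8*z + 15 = (z - 3)*(z - 5)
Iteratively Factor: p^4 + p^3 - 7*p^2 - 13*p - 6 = (p + 2)*(p^3 - p^2 - 5*p - 3) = (p + 1)*(p + 2)*(p^2 - 2*p - 3) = (p - 3)*(p + 1)*(p + 2)*(p + 1)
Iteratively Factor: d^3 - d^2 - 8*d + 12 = (d + 3)*(d^2 - 4*d + 4) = (d - 2)*(d + 3)*(d - 2)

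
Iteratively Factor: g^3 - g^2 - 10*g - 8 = (g + 2)*(g^2 - 3*g - 4) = (g - 4)*(g + 2)*(g + 1)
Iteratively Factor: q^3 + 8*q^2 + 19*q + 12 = (q + 1)*(q^2 + 7*q + 12) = (q + 1)*(q + 4)*(q + 3)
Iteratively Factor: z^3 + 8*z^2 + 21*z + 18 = (z + 3)*(z^2 + 5*z + 6) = (z + 2)*(z + 3)*(z + 3)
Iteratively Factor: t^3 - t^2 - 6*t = (t)*(t^2 - t - 6) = t*(t - 3)*(t + 2)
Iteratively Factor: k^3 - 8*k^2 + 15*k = (k - 5)*(k^2 - 3*k) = (k - 5)*(k - 3)*(k)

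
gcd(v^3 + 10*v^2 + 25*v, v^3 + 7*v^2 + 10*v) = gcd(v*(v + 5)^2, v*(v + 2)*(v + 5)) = v^2 + 5*v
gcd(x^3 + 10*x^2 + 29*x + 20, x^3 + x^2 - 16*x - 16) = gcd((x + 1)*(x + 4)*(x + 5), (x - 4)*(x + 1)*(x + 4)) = x^2 + 5*x + 4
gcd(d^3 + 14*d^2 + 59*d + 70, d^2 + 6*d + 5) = d + 5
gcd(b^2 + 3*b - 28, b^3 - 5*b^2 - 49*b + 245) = b + 7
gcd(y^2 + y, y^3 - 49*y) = y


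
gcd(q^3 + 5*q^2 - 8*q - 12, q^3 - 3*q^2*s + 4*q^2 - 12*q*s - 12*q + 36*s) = q^2 + 4*q - 12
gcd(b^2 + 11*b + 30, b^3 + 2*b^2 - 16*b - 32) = 1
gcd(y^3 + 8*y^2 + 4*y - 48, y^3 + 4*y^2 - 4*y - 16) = y^2 + 2*y - 8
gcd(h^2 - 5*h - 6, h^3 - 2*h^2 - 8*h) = 1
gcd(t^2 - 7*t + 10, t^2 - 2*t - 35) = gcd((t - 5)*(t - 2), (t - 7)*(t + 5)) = 1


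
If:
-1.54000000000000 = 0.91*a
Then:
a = -1.69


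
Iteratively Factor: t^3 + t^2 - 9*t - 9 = (t + 3)*(t^2 - 2*t - 3) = (t - 3)*(t + 3)*(t + 1)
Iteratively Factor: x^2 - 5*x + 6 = (x - 2)*(x - 3)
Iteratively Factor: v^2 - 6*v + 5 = (v - 5)*(v - 1)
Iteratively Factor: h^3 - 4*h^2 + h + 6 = (h - 2)*(h^2 - 2*h - 3) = (h - 3)*(h - 2)*(h + 1)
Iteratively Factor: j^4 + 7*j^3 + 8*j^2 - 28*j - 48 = (j + 4)*(j^3 + 3*j^2 - 4*j - 12) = (j - 2)*(j + 4)*(j^2 + 5*j + 6) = (j - 2)*(j + 2)*(j + 4)*(j + 3)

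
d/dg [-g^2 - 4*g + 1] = -2*g - 4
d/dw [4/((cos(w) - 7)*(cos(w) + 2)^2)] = 12*(cos(w) - 4)*sin(w)/((cos(w) - 7)^2*(cos(w) + 2)^3)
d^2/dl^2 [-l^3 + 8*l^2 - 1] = 16 - 6*l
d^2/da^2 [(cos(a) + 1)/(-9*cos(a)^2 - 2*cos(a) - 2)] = 9*(34*(1 - cos(a)^2)^2 + 9*cos(a)^5 - 24*cos(a)^3 + 6*cos(a)^2 - 30)/(9*cos(a)^2 + 2*cos(a) + 2)^3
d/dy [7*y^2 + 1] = 14*y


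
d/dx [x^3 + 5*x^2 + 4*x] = 3*x^2 + 10*x + 4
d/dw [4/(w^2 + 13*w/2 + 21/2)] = 8*(-4*w - 13)/(2*w^2 + 13*w + 21)^2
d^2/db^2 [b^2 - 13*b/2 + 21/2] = 2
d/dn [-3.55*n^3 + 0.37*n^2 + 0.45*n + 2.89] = -10.65*n^2 + 0.74*n + 0.45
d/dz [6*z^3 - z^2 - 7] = 2*z*(9*z - 1)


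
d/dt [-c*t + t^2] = -c + 2*t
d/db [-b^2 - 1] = -2*b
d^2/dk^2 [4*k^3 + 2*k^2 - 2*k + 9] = 24*k + 4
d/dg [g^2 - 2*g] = 2*g - 2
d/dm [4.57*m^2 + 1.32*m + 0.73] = 9.14*m + 1.32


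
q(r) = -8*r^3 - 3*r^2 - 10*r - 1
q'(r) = -24*r^2 - 6*r - 10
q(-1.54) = 36.50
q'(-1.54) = -57.68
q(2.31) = -138.72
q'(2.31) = -151.93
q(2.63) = -193.58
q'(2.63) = -191.79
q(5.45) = -1439.64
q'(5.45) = -755.56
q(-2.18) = 89.42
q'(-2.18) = -110.98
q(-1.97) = 68.22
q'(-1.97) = -91.32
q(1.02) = -22.81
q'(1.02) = -41.09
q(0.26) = -3.94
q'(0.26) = -13.18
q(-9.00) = 5678.00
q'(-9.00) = -1900.00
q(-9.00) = 5678.00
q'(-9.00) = -1900.00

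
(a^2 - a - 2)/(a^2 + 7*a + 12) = (a^2 - a - 2)/(a^2 + 7*a + 12)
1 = 1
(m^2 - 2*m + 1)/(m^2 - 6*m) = (m^2 - 2*m + 1)/(m*(m - 6))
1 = 1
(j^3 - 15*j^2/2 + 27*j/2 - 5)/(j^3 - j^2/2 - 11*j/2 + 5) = (2*j^2 - 11*j + 5)/(2*j^2 + 3*j - 5)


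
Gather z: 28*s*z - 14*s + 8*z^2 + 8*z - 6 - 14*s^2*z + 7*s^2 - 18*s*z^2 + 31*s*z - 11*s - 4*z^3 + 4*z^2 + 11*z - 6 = 7*s^2 - 25*s - 4*z^3 + z^2*(12 - 18*s) + z*(-14*s^2 + 59*s + 19) - 12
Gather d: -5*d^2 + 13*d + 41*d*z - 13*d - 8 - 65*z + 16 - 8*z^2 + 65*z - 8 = -5*d^2 + 41*d*z - 8*z^2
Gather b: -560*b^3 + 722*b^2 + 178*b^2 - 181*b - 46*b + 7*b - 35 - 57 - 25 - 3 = -560*b^3 + 900*b^2 - 220*b - 120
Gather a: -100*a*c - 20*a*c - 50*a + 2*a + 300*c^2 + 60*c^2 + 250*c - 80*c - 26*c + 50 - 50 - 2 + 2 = a*(-120*c - 48) + 360*c^2 + 144*c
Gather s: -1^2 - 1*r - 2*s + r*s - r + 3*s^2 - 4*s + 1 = -2*r + 3*s^2 + s*(r - 6)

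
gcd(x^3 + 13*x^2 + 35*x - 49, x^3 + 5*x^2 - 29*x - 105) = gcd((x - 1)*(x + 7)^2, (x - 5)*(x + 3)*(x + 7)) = x + 7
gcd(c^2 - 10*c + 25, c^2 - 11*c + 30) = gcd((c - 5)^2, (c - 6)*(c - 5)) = c - 5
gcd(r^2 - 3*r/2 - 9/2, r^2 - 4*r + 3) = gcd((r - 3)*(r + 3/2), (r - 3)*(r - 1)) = r - 3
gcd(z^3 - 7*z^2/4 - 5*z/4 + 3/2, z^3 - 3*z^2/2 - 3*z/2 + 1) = z^2 - z - 2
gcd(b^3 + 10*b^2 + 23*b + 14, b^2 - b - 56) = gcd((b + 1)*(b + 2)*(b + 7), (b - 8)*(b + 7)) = b + 7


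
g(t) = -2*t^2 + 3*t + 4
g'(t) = 3 - 4*t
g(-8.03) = -149.05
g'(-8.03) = 35.12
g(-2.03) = -10.33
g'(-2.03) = 11.12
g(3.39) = -8.81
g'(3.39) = -10.56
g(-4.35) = -46.90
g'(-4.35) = 20.40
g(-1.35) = -3.70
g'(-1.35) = 8.40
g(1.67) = 3.43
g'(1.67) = -3.68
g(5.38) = -37.75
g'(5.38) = -18.52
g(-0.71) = 0.86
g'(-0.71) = 5.84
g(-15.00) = -491.00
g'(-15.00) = 63.00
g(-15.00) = -491.00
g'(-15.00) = 63.00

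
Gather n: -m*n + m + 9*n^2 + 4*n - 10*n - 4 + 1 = m + 9*n^2 + n*(-m - 6) - 3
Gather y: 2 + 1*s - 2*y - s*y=s + y*(-s - 2) + 2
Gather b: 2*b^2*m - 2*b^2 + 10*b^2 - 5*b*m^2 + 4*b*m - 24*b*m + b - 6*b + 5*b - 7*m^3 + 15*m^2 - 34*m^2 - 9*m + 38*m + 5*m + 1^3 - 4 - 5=b^2*(2*m + 8) + b*(-5*m^2 - 20*m) - 7*m^3 - 19*m^2 + 34*m - 8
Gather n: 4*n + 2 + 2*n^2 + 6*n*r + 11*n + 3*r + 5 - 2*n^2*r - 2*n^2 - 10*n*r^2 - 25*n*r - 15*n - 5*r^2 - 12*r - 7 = -2*n^2*r + n*(-10*r^2 - 19*r) - 5*r^2 - 9*r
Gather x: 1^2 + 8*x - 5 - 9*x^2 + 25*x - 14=-9*x^2 + 33*x - 18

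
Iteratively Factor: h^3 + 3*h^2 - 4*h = (h + 4)*(h^2 - h) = h*(h + 4)*(h - 1)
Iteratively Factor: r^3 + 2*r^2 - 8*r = (r + 4)*(r^2 - 2*r) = (r - 2)*(r + 4)*(r)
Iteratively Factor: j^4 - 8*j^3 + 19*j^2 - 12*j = (j - 1)*(j^3 - 7*j^2 + 12*j) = j*(j - 1)*(j^2 - 7*j + 12) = j*(j - 3)*(j - 1)*(j - 4)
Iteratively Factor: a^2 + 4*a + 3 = (a + 1)*(a + 3)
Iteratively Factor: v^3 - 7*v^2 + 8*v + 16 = (v + 1)*(v^2 - 8*v + 16) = (v - 4)*(v + 1)*(v - 4)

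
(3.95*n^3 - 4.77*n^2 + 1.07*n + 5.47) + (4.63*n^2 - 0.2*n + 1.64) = 3.95*n^3 - 0.14*n^2 + 0.87*n + 7.11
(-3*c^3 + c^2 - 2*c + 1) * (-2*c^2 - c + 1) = 6*c^5 + c^4 + c^2 - 3*c + 1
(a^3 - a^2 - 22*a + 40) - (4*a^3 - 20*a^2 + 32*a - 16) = -3*a^3 + 19*a^2 - 54*a + 56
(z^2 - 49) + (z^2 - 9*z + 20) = 2*z^2 - 9*z - 29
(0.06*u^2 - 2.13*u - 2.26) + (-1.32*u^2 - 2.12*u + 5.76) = -1.26*u^2 - 4.25*u + 3.5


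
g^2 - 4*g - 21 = (g - 7)*(g + 3)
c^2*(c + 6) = c^3 + 6*c^2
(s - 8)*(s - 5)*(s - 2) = s^3 - 15*s^2 + 66*s - 80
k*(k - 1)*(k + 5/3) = k^3 + 2*k^2/3 - 5*k/3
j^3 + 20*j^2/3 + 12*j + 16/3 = (j + 2/3)*(j + 2)*(j + 4)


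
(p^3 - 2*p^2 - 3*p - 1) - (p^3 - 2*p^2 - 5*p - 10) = 2*p + 9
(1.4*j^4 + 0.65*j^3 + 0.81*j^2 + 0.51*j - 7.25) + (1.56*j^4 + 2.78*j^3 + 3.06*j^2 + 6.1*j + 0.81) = 2.96*j^4 + 3.43*j^3 + 3.87*j^2 + 6.61*j - 6.44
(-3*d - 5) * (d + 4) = -3*d^2 - 17*d - 20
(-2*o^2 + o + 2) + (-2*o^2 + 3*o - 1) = -4*o^2 + 4*o + 1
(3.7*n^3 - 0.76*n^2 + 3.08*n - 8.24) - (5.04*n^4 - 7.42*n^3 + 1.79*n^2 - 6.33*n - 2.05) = -5.04*n^4 + 11.12*n^3 - 2.55*n^2 + 9.41*n - 6.19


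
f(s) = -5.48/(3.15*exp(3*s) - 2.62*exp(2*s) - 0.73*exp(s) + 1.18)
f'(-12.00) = 0.00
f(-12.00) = -4.64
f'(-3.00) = -0.20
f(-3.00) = -4.82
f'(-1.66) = -1.54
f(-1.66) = -5.66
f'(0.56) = 2.38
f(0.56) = -0.62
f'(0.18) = 11.22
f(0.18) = -2.80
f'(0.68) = 1.47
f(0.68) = -0.40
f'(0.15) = 12.55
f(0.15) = -3.16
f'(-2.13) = -0.70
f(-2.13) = -5.16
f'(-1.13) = -4.21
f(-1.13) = -7.05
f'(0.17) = 11.65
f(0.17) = -2.92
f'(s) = -5.48*(-9.45*exp(3*s) + 5.24*exp(2*s) + 0.73*exp(s))/(3.15*exp(3*s) - 2.62*exp(2*s) - 0.73*exp(s) + 1.18)^2 = (51.786*exp(2*s) - 28.7152*exp(s) - 4.0004)*exp(s)/(3.15*exp(3*s) - 2.62*exp(2*s) - 0.73*exp(s) + 1.18)^2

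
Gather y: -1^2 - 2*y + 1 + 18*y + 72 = 16*y + 72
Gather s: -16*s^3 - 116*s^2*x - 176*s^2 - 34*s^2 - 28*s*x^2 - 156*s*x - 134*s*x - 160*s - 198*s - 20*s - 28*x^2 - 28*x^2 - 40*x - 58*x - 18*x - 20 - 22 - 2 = -16*s^3 + s^2*(-116*x - 210) + s*(-28*x^2 - 290*x - 378) - 56*x^2 - 116*x - 44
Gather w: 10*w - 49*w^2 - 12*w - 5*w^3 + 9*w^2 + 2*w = -5*w^3 - 40*w^2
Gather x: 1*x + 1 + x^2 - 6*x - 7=x^2 - 5*x - 6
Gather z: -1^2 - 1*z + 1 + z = 0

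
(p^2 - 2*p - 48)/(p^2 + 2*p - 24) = (p - 8)/(p - 4)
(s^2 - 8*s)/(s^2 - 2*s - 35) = s*(8 - s)/(-s^2 + 2*s + 35)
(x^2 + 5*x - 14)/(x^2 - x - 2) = (x + 7)/(x + 1)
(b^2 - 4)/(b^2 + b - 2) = (b - 2)/(b - 1)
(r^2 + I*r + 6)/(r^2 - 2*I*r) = (r + 3*I)/r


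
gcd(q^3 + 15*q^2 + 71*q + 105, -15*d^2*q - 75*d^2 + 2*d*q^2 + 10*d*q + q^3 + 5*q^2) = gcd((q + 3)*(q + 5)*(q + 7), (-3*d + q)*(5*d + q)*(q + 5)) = q + 5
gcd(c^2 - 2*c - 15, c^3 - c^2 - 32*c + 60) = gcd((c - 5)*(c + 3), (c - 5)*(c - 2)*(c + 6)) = c - 5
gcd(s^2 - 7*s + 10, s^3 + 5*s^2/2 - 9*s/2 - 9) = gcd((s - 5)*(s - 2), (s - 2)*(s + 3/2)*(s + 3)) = s - 2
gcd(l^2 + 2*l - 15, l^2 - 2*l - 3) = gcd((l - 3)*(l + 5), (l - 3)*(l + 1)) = l - 3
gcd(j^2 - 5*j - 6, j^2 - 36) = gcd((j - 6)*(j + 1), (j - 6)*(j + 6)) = j - 6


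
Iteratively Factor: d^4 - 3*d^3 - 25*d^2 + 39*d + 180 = (d - 5)*(d^3 + 2*d^2 - 15*d - 36) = (d - 5)*(d + 3)*(d^2 - d - 12) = (d - 5)*(d + 3)^2*(d - 4)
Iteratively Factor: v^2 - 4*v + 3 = (v - 1)*(v - 3)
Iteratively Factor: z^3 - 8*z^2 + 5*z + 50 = (z - 5)*(z^2 - 3*z - 10) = (z - 5)^2*(z + 2)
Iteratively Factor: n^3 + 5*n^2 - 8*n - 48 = (n - 3)*(n^2 + 8*n + 16) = (n - 3)*(n + 4)*(n + 4)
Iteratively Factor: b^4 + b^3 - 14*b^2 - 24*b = (b + 2)*(b^3 - b^2 - 12*b) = (b - 4)*(b + 2)*(b^2 + 3*b) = (b - 4)*(b + 2)*(b + 3)*(b)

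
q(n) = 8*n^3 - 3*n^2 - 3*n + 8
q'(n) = 24*n^2 - 6*n - 3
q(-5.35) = -1286.86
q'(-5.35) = 716.04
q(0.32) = 6.99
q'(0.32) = -2.46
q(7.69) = 3445.57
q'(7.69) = 1370.13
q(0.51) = 6.75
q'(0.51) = 0.18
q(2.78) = 148.35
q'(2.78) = 165.80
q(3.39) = 275.02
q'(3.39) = 252.47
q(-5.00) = -1052.00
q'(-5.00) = 627.00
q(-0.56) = 7.33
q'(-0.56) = 7.89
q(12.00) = 13364.00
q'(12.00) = 3381.00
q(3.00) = 188.00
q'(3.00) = 195.00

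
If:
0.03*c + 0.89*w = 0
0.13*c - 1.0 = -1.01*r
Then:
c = -29.6666666666667*w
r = 3.81848184818482*w + 0.99009900990099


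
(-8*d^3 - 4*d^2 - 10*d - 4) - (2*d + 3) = -8*d^3 - 4*d^2 - 12*d - 7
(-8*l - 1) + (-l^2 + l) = -l^2 - 7*l - 1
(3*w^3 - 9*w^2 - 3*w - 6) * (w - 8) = 3*w^4 - 33*w^3 + 69*w^2 + 18*w + 48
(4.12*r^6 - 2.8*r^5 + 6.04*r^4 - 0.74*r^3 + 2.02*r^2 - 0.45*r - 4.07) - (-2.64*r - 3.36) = 4.12*r^6 - 2.8*r^5 + 6.04*r^4 - 0.74*r^3 + 2.02*r^2 + 2.19*r - 0.71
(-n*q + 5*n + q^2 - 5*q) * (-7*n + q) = 7*n^2*q - 35*n^2 - 8*n*q^2 + 40*n*q + q^3 - 5*q^2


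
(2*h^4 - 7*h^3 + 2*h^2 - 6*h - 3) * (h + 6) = 2*h^5 + 5*h^4 - 40*h^3 + 6*h^2 - 39*h - 18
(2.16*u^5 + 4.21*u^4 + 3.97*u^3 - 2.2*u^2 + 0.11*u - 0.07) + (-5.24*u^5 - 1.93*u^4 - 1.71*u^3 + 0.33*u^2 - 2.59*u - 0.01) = -3.08*u^5 + 2.28*u^4 + 2.26*u^3 - 1.87*u^2 - 2.48*u - 0.08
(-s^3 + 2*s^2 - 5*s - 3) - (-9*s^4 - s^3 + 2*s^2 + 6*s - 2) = 9*s^4 - 11*s - 1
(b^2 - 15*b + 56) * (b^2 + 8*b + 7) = b^4 - 7*b^3 - 57*b^2 + 343*b + 392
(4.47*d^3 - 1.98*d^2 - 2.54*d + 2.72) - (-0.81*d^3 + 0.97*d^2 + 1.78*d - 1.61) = 5.28*d^3 - 2.95*d^2 - 4.32*d + 4.33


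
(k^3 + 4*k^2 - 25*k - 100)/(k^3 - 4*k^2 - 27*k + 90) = (k^2 - k - 20)/(k^2 - 9*k + 18)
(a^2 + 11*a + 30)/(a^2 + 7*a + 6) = (a + 5)/(a + 1)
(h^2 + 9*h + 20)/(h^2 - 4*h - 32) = (h + 5)/(h - 8)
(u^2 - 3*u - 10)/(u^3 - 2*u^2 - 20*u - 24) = (u - 5)/(u^2 - 4*u - 12)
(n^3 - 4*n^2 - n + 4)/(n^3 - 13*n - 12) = (n - 1)/(n + 3)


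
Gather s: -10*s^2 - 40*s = -10*s^2 - 40*s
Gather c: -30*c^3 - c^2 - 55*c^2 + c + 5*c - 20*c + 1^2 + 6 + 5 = -30*c^3 - 56*c^2 - 14*c + 12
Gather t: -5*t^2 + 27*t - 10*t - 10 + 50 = -5*t^2 + 17*t + 40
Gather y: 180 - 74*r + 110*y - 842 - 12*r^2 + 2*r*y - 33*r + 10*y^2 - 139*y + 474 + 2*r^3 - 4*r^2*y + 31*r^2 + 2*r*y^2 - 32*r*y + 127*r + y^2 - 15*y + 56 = 2*r^3 + 19*r^2 + 20*r + y^2*(2*r + 11) + y*(-4*r^2 - 30*r - 44) - 132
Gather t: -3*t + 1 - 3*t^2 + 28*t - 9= -3*t^2 + 25*t - 8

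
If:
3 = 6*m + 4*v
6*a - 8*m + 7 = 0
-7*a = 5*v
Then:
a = 45/22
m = 53/22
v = -63/22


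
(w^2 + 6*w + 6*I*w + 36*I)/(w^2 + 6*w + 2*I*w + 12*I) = (w + 6*I)/(w + 2*I)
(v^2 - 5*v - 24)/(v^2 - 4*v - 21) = (v - 8)/(v - 7)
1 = 1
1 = 1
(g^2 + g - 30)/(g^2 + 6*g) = (g - 5)/g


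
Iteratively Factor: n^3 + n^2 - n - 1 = (n + 1)*(n^2 - 1) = (n - 1)*(n + 1)*(n + 1)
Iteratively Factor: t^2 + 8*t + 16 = (t + 4)*(t + 4)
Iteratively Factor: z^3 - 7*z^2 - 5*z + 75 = (z - 5)*(z^2 - 2*z - 15) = (z - 5)*(z + 3)*(z - 5)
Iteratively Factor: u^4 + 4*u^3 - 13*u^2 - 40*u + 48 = (u - 3)*(u^3 + 7*u^2 + 8*u - 16) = (u - 3)*(u + 4)*(u^2 + 3*u - 4) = (u - 3)*(u + 4)^2*(u - 1)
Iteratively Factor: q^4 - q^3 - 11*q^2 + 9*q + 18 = (q + 3)*(q^3 - 4*q^2 + q + 6) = (q - 2)*(q + 3)*(q^2 - 2*q - 3) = (q - 3)*(q - 2)*(q + 3)*(q + 1)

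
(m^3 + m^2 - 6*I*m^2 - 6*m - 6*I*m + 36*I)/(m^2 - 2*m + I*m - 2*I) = (m^2 + m*(3 - 6*I) - 18*I)/(m + I)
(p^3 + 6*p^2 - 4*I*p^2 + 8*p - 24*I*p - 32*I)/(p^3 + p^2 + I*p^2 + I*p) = (p^3 + p^2*(6 - 4*I) + 8*p*(1 - 3*I) - 32*I)/(p*(p^2 + p*(1 + I) + I))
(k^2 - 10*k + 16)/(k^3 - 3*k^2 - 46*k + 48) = (k - 2)/(k^2 + 5*k - 6)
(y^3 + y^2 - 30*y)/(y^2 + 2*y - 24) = y*(y - 5)/(y - 4)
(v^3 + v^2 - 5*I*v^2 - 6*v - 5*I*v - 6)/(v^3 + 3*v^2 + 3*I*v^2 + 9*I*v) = (v^3 + v^2*(1 - 5*I) - v*(6 + 5*I) - 6)/(v*(v^2 + 3*v*(1 + I) + 9*I))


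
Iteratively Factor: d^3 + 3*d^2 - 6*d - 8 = (d + 1)*(d^2 + 2*d - 8) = (d + 1)*(d + 4)*(d - 2)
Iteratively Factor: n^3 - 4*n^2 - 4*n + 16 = (n + 2)*(n^2 - 6*n + 8) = (n - 2)*(n + 2)*(n - 4)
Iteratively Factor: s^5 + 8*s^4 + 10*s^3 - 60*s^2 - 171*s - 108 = (s + 3)*(s^4 + 5*s^3 - 5*s^2 - 45*s - 36) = (s - 3)*(s + 3)*(s^3 + 8*s^2 + 19*s + 12) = (s - 3)*(s + 3)^2*(s^2 + 5*s + 4) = (s - 3)*(s + 3)^2*(s + 4)*(s + 1)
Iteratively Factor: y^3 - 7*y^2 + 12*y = (y)*(y^2 - 7*y + 12) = y*(y - 4)*(y - 3)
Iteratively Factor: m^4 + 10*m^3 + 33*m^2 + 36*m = (m + 4)*(m^3 + 6*m^2 + 9*m) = (m + 3)*(m + 4)*(m^2 + 3*m) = m*(m + 3)*(m + 4)*(m + 3)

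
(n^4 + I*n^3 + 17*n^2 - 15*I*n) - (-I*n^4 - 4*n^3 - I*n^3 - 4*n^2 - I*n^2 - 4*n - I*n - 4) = n^4 + I*n^4 + 4*n^3 + 2*I*n^3 + 21*n^2 + I*n^2 + 4*n - 14*I*n + 4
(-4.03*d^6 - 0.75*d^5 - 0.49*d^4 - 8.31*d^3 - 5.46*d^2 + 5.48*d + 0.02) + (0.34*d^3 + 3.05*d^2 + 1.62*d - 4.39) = -4.03*d^6 - 0.75*d^5 - 0.49*d^4 - 7.97*d^3 - 2.41*d^2 + 7.1*d - 4.37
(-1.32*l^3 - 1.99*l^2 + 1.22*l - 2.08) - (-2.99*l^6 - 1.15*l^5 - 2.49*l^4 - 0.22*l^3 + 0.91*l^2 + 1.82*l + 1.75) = 2.99*l^6 + 1.15*l^5 + 2.49*l^4 - 1.1*l^3 - 2.9*l^2 - 0.6*l - 3.83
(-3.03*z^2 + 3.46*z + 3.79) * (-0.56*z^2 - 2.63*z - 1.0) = 1.6968*z^4 + 6.0313*z^3 - 8.1922*z^2 - 13.4277*z - 3.79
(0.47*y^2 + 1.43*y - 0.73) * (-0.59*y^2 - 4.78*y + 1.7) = -0.2773*y^4 - 3.0903*y^3 - 5.6057*y^2 + 5.9204*y - 1.241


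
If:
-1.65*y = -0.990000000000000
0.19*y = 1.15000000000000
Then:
No Solution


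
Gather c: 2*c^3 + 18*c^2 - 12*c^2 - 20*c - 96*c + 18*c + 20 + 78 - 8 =2*c^3 + 6*c^2 - 98*c + 90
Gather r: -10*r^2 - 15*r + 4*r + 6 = -10*r^2 - 11*r + 6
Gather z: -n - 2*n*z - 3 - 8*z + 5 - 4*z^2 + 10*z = -n - 4*z^2 + z*(2 - 2*n) + 2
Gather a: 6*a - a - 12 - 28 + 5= 5*a - 35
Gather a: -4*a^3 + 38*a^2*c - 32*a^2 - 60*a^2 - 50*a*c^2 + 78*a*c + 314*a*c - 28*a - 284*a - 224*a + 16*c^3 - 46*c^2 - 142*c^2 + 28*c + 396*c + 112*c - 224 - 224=-4*a^3 + a^2*(38*c - 92) + a*(-50*c^2 + 392*c - 536) + 16*c^3 - 188*c^2 + 536*c - 448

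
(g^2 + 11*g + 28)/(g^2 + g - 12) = (g + 7)/(g - 3)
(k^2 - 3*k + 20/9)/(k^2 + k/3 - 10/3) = (k - 4/3)/(k + 2)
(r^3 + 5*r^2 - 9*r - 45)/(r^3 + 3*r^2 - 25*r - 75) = (r - 3)/(r - 5)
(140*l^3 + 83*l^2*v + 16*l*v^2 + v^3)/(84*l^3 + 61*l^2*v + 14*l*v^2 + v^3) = (5*l + v)/(3*l + v)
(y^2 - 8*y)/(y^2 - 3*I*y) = (y - 8)/(y - 3*I)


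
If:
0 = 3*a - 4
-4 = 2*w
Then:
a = 4/3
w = -2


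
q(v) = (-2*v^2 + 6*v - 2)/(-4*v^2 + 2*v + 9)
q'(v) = (6 - 4*v)/(-4*v^2 + 2*v + 9) + (8*v - 2)*(-2*v^2 + 6*v - 2)/(-4*v^2 + 2*v + 9)^2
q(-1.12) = -6.44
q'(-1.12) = 46.55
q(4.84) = 0.26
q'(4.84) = 0.05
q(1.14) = 0.37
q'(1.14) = 0.67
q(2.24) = -0.21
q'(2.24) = 0.96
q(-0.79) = -1.62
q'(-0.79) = 4.60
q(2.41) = -0.09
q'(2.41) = 0.55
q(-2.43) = 1.46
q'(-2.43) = 0.80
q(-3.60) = 0.99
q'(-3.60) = 0.20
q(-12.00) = 0.61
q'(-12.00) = 0.01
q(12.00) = 0.40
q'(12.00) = 0.01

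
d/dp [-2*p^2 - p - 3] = -4*p - 1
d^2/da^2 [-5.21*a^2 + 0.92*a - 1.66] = -10.4200000000000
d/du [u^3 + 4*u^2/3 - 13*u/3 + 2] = 3*u^2 + 8*u/3 - 13/3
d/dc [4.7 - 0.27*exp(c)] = -0.27*exp(c)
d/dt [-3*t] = -3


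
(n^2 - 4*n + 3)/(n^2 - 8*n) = (n^2 - 4*n + 3)/(n*(n - 8))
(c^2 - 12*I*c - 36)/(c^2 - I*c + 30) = (c - 6*I)/(c + 5*I)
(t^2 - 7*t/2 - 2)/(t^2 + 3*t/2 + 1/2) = (t - 4)/(t + 1)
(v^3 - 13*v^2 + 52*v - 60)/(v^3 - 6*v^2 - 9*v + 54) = (v^2 - 7*v + 10)/(v^2 - 9)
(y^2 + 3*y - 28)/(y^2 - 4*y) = (y + 7)/y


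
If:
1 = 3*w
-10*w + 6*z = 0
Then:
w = 1/3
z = 5/9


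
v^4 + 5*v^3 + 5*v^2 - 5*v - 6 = (v - 1)*(v + 1)*(v + 2)*(v + 3)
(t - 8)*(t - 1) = t^2 - 9*t + 8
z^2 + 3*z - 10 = (z - 2)*(z + 5)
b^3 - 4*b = b*(b - 2)*(b + 2)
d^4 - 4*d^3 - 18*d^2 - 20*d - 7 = (d - 7)*(d + 1)^3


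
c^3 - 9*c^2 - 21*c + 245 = (c - 7)^2*(c + 5)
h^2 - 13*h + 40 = (h - 8)*(h - 5)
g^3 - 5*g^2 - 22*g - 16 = (g - 8)*(g + 1)*(g + 2)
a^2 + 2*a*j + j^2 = (a + j)^2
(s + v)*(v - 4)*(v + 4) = s*v^2 - 16*s + v^3 - 16*v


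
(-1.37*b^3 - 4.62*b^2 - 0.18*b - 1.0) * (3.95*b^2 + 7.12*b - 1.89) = -5.4115*b^5 - 28.0034*b^4 - 31.0161*b^3 + 3.5002*b^2 - 6.7798*b + 1.89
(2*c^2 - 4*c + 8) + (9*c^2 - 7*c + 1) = 11*c^2 - 11*c + 9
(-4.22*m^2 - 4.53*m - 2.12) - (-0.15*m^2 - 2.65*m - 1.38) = -4.07*m^2 - 1.88*m - 0.74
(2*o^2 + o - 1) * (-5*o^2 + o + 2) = -10*o^4 - 3*o^3 + 10*o^2 + o - 2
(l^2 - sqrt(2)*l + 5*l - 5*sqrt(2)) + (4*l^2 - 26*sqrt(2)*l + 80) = 5*l^2 - 27*sqrt(2)*l + 5*l - 5*sqrt(2) + 80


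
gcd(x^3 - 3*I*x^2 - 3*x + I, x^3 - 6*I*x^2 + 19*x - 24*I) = x - I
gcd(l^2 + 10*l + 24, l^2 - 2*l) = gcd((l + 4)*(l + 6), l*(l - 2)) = 1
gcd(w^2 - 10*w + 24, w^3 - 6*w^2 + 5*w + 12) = w - 4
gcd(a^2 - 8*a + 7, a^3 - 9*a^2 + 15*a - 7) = a^2 - 8*a + 7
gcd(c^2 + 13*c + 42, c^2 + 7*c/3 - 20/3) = 1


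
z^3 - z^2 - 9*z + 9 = (z - 3)*(z - 1)*(z + 3)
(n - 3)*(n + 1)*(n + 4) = n^3 + 2*n^2 - 11*n - 12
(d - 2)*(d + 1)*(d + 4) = d^3 + 3*d^2 - 6*d - 8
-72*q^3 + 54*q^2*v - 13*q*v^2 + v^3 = (-6*q + v)*(-4*q + v)*(-3*q + v)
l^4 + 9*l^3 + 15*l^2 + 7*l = l*(l + 1)^2*(l + 7)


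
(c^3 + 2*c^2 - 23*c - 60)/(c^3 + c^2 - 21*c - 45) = (c + 4)/(c + 3)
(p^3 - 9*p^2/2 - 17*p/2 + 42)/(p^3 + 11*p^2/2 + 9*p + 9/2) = (2*p^2 - 15*p + 28)/(2*p^2 + 5*p + 3)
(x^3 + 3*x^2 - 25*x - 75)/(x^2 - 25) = x + 3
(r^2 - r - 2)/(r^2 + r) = (r - 2)/r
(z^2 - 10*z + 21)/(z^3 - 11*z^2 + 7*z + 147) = (z - 3)/(z^2 - 4*z - 21)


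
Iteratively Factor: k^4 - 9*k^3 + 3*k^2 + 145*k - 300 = (k - 3)*(k^3 - 6*k^2 - 15*k + 100) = (k - 5)*(k - 3)*(k^2 - k - 20) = (k - 5)^2*(k - 3)*(k + 4)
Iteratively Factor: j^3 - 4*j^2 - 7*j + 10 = (j - 1)*(j^2 - 3*j - 10) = (j - 5)*(j - 1)*(j + 2)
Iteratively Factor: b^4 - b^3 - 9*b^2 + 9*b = (b - 3)*(b^3 + 2*b^2 - 3*b) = (b - 3)*(b - 1)*(b^2 + 3*b) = b*(b - 3)*(b - 1)*(b + 3)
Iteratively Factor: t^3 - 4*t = (t + 2)*(t^2 - 2*t) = t*(t + 2)*(t - 2)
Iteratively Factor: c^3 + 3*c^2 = (c)*(c^2 + 3*c) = c^2*(c + 3)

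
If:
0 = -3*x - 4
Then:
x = -4/3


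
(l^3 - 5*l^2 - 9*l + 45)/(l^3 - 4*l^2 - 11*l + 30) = (l - 3)/(l - 2)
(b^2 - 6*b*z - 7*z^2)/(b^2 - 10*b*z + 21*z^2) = (-b - z)/(-b + 3*z)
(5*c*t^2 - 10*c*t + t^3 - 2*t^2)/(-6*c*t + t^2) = (-5*c*t + 10*c - t^2 + 2*t)/(6*c - t)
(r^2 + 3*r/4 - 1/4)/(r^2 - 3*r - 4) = (r - 1/4)/(r - 4)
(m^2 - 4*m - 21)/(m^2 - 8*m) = (m^2 - 4*m - 21)/(m*(m - 8))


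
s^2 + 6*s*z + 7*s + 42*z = (s + 7)*(s + 6*z)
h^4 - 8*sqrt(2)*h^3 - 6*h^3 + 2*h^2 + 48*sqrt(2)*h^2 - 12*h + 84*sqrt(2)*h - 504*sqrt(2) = (h - 6)*(h - 7*sqrt(2))*(h - 3*sqrt(2))*(h + 2*sqrt(2))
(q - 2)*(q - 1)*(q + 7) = q^3 + 4*q^2 - 19*q + 14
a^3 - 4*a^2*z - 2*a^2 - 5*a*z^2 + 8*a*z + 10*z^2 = (a - 2)*(a - 5*z)*(a + z)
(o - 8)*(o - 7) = o^2 - 15*o + 56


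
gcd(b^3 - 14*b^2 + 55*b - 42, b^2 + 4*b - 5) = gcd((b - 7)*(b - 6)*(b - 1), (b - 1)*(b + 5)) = b - 1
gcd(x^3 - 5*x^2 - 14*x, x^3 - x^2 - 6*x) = x^2 + 2*x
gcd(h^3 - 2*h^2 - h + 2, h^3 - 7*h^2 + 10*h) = h - 2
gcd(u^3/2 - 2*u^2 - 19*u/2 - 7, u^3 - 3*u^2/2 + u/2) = 1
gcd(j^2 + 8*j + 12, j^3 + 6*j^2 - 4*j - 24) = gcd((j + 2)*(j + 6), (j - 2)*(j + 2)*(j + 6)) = j^2 + 8*j + 12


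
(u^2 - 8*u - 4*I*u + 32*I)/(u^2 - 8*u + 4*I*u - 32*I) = (u - 4*I)/(u + 4*I)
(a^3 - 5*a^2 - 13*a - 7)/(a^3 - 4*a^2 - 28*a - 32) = (-a^3 + 5*a^2 + 13*a + 7)/(-a^3 + 4*a^2 + 28*a + 32)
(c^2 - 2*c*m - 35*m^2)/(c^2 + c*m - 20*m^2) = (c - 7*m)/(c - 4*m)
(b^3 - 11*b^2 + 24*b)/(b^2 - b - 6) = b*(b - 8)/(b + 2)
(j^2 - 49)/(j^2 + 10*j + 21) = (j - 7)/(j + 3)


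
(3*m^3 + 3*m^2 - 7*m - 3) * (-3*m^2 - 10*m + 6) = -9*m^5 - 39*m^4 + 9*m^3 + 97*m^2 - 12*m - 18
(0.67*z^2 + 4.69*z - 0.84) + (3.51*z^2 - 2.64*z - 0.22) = 4.18*z^2 + 2.05*z - 1.06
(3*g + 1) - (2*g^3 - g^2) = -2*g^3 + g^2 + 3*g + 1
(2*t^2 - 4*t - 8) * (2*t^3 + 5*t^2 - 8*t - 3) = 4*t^5 + 2*t^4 - 52*t^3 - 14*t^2 + 76*t + 24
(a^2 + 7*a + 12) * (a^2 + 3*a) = a^4 + 10*a^3 + 33*a^2 + 36*a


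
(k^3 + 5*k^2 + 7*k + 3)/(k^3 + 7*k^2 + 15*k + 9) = (k + 1)/(k + 3)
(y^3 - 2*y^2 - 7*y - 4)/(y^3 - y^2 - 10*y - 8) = (y + 1)/(y + 2)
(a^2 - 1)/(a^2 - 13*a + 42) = (a^2 - 1)/(a^2 - 13*a + 42)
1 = 1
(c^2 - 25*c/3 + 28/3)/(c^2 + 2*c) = (3*c^2 - 25*c + 28)/(3*c*(c + 2))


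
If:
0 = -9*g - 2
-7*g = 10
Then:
No Solution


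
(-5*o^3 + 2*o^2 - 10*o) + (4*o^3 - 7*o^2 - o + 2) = -o^3 - 5*o^2 - 11*o + 2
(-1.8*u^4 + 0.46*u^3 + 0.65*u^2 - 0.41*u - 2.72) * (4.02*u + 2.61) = -7.236*u^5 - 2.8488*u^4 + 3.8136*u^3 + 0.0483000000000002*u^2 - 12.0045*u - 7.0992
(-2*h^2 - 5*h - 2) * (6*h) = -12*h^3 - 30*h^2 - 12*h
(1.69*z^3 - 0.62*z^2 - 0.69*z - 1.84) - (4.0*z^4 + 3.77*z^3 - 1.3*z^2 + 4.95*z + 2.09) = -4.0*z^4 - 2.08*z^3 + 0.68*z^2 - 5.64*z - 3.93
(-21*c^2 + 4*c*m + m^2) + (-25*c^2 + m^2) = -46*c^2 + 4*c*m + 2*m^2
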